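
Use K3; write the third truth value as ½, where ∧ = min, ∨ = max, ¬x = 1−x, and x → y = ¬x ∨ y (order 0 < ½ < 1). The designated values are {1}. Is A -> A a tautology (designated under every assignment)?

No

Countermodel: A=½ gives ½, which is not designated.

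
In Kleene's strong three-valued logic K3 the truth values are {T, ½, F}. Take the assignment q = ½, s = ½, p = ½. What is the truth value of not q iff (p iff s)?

½

not q = not ½ = ½
p iff s = ½ iff ½ = ½
not q iff (p iff s) = ½ iff ½ = ½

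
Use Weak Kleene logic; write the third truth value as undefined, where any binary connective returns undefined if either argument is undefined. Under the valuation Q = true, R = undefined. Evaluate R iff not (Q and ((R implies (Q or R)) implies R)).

undefined

Q or R = true or undefined = undefined
R implies (Q or R) = undefined implies undefined = undefined
(R implies (Q or R)) implies R = undefined implies undefined = undefined
Q and ((R implies (Q or R)) implies R) = true and undefined = undefined
not (Q and ((R implies (Q or R)) implies R)) = not undefined = undefined
R iff not (Q and ((R implies (Q or R)) implies R)) = undefined iff undefined = undefined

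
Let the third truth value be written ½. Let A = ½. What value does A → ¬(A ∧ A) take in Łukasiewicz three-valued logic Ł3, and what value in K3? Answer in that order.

In Łukasiewicz three-valued logic Ł3: A ∧ A = ½ ∧ ½ = ½
¬(A ∧ A) = ¬½ = ½
A → ¬(A ∧ A) = ½ → ½ = True
In K3: A ∧ A = ½ ∧ ½ = ½
¬(A ∧ A) = ¬½ = ½
A → ¬(A ∧ A) = ½ → ½ = ½  [¬½ ∨ ½]
They differ because Łukasiewicz three-valued logic Ł3 and K3 treat ½ differently under implication.

True; ½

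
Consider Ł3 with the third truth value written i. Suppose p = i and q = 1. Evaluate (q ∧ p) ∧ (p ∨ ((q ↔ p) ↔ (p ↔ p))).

q ∧ p = 1 ∧ i = i
q ↔ p = 1 ↔ i = i  [1 − |1−½|]
p ↔ p = i ↔ i = 1
(q ↔ p) ↔ (p ↔ p) = i ↔ 1 = i
p ∨ ((q ↔ p) ↔ (p ↔ p)) = i ∨ i = i
(q ∧ p) ∧ (p ∨ ((q ↔ p) ↔ (p ↔ p))) = i ∧ i = i

i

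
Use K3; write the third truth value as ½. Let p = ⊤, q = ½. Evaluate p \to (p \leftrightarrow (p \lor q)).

⊤

p \lor q = ⊤ \lor ½ = ⊤
p \leftrightarrow (p \lor q) = ⊤ \leftrightarrow ⊤ = ⊤
p \to (p \leftrightarrow (p \lor q)) = ⊤ \to ⊤ = ⊤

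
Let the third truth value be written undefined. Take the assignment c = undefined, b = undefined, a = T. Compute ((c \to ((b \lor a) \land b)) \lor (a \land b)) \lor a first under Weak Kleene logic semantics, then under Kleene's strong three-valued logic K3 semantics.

In Weak Kleene logic: b \lor a = undefined \lor T = undefined
(b \lor a) \land b = undefined \land undefined = undefined
c \to ((b \lor a) \land b) = undefined \to undefined = undefined  [any arg is the third value ⇒ result is the third value]
a \land b = T \land undefined = undefined
(c \to ((b \lor a) \land b)) \lor (a \land b) = undefined \lor undefined = undefined
((c \to ((b \lor a) \land b)) \lor (a \land b)) \lor a = undefined \lor T = undefined
In Kleene's strong three-valued logic K3: b \lor a = undefined \lor T = T
(b \lor a) \land b = T \land undefined = undefined
c \to ((b \lor a) \land b) = undefined \to undefined = undefined
a \land b = T \land undefined = undefined
(c \to ((b \lor a) \land b)) \lor (a \land b) = undefined \lor undefined = undefined
((c \to ((b \lor a) \land b)) \lor (a \land b)) \lor a = undefined \lor T = T
They differ because Weak Kleene logic and Kleene's strong three-valued logic K3 treat undefined differently under the binary connectives.

undefined; T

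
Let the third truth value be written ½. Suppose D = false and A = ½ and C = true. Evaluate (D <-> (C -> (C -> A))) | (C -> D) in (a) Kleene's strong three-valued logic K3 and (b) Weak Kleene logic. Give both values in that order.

In Kleene's strong three-valued logic K3: C -> A = true -> ½ = ½  [~true | ½]
C -> (C -> A) = true -> ½ = ½
D <-> (C -> (C -> A)) = false <-> ½ = ½
C -> D = true -> false = false
(D <-> (C -> (C -> A))) | (C -> D) = ½ | false = ½
In Weak Kleene logic: C -> A = true -> ½ = ½
C -> (C -> A) = true -> ½ = ½
D <-> (C -> (C -> A)) = false <-> ½ = ½
C -> D = true -> false = false
(D <-> (C -> (C -> A))) | (C -> D) = ½ | false = ½

½; ½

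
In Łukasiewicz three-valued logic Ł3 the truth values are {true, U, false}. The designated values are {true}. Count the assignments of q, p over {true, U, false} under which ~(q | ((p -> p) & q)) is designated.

Designated under: (q=false, p=true); (q=false, p=U); (q=false, p=false).

3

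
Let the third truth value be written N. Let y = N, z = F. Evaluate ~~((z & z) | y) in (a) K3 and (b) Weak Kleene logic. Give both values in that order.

N; N

In K3: z & z = F & F = F
(z & z) | y = F | N = N
~((z & z) | y) = ~N = N
~~((z & z) | y) = ~N = N
In Weak Kleene logic: z & z = F & F = F
(z & z) | y = F | N = N
~((z & z) | y) = ~N = N
~~((z & z) | y) = ~N = N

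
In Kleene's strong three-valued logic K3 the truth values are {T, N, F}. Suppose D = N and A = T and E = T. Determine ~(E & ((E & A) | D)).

E & A = T & T = T
(E & A) | D = T | N = T
E & ((E & A) | D) = T & T = T
~(E & ((E & A) | D)) = ~T = F

F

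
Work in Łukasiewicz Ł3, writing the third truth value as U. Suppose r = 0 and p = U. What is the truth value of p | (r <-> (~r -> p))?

~r = ~0 = 1
~r -> p = 1 -> U = U  [min(1, 1−1+½)]
r <-> (~r -> p) = 0 <-> U = U
p | (r <-> (~r -> p)) = U | U = U

U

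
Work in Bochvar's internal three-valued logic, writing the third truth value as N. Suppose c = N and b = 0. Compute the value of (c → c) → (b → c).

N

c → c = N → N = N  [any arg is the third value ⇒ result is the third value]
b → c = 0 → N = N
(c → c) → (b → c) = N → N = N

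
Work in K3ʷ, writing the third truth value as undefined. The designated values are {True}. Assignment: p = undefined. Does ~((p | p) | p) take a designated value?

No

p | p = undefined | undefined = undefined
(p | p) | p = undefined | undefined = undefined
~((p | p) | p) = ~undefined = undefined
undefined ∉ {True}.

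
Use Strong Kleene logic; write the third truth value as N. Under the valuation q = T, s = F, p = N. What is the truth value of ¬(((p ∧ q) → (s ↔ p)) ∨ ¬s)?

F

p ∧ q = N ∧ T = N
s ↔ p = F ↔ N = N
(p ∧ q) → (s ↔ p) = N → N = N  [¬N ∨ N]
¬s = ¬F = T
((p ∧ q) → (s ↔ p)) ∨ ¬s = N ∨ T = T
¬(((p ∧ q) → (s ↔ p)) ∨ ¬s) = ¬T = F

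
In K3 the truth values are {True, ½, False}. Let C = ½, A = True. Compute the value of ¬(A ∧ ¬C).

¬C = ¬½ = ½
A ∧ ¬C = True ∧ ½ = ½
¬(A ∧ ¬C) = ¬½ = ½

½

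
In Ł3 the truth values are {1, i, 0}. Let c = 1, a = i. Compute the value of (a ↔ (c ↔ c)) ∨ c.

1

c ↔ c = 1 ↔ 1 = 1
a ↔ (c ↔ c) = i ↔ 1 = i  [1 − |½−1|]
(a ↔ (c ↔ c)) ∨ c = i ∨ 1 = 1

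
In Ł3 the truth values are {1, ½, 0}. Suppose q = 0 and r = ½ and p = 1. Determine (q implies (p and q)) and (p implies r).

p and q = 1 and 0 = 0
q implies (p and q) = 0 implies 0 = 1
p implies r = 1 implies ½ = ½  [min(1, 1−1+½)]
(q implies (p and q)) and (p implies r) = 1 and ½ = ½

½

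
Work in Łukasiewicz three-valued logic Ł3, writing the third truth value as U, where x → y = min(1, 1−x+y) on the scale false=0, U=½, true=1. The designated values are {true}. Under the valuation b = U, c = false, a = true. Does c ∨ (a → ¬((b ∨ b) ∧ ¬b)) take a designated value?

b ∨ b = U ∨ U = U
¬b = ¬U = U
(b ∨ b) ∧ ¬b = U ∧ U = U
¬((b ∨ b) ∧ ¬b) = ¬U = U
a → ¬((b ∨ b) ∧ ¬b) = true → U = U  [min(1, 1−1+½)]
c ∨ (a → ¬((b ∨ b) ∧ ¬b)) = false ∨ U = U
U ∉ {true}.

No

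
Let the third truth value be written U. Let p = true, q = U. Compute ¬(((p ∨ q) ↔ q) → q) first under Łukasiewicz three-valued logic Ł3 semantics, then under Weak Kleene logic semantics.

In Łukasiewicz three-valued logic Ł3: p ∨ q = true ∨ U = true
(p ∨ q) ↔ q = true ↔ U = U  [1 − |1−½|]
((p ∨ q) ↔ q) → q = U → U = true
¬(((p ∨ q) ↔ q) → q) = ¬true = false
In Weak Kleene logic: p ∨ q = true ∨ U = U
(p ∨ q) ↔ q = U ↔ U = U
((p ∨ q) ↔ q) → q = U → U = U
¬(((p ∨ q) ↔ q) → q) = ¬U = U
They differ because Łukasiewicz three-valued logic Ł3 and Weak Kleene logic treat U differently under the binary connectives.

false; U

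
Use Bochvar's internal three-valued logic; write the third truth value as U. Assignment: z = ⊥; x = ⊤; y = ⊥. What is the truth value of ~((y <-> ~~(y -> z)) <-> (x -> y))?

y -> z = ⊥ -> ⊥ = ⊤
~(y -> z) = ~⊤ = ⊥
~~(y -> z) = ~⊥ = ⊤
y <-> ~~(y -> z) = ⊥ <-> ⊤ = ⊥
x -> y = ⊤ -> ⊥ = ⊥
(y <-> ~~(y -> z)) <-> (x -> y) = ⊥ <-> ⊥ = ⊤
~((y <-> ~~(y -> z)) <-> (x -> y)) = ~⊤ = ⊥

⊥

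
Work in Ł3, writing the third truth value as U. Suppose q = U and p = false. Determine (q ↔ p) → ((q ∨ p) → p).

true

q ↔ p = U ↔ false = U
q ∨ p = U ∨ false = U
(q ∨ p) → p = U → false = U
(q ↔ p) → ((q ∨ p) → p) = U → U = true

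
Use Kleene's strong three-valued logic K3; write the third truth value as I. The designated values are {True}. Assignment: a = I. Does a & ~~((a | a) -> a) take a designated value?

a | a = I | I = I
(a | a) -> a = I -> I = I  [~I | I]
~((a | a) -> a) = ~I = I
~~((a | a) -> a) = ~I = I
a & ~~((a | a) -> a) = I & I = I
I ∉ {True}.

No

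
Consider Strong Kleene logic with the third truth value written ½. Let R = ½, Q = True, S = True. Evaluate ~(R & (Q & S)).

Q & S = True & True = True
R & (Q & S) = ½ & True = ½
~(R & (Q & S)) = ~½ = ½

½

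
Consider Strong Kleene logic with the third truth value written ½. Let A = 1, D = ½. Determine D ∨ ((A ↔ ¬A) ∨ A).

1

¬A = ¬1 = 0
A ↔ ¬A = 1 ↔ 0 = 0
(A ↔ ¬A) ∨ A = 0 ∨ 1 = 1
D ∨ ((A ↔ ¬A) ∨ A) = ½ ∨ 1 = 1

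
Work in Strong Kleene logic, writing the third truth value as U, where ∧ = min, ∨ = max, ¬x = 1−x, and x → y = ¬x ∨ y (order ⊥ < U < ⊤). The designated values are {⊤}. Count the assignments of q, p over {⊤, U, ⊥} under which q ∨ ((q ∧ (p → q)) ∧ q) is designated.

Designated under: (q=⊤, p=⊤); (q=⊤, p=U); (q=⊤, p=⊥).

3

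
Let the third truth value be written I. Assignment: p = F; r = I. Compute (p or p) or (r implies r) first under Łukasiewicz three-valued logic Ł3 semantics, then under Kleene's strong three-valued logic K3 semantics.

In Łukasiewicz three-valued logic Ł3: p or p = F or F = F
r implies r = I implies I = T  [min(1, 1−½+½)]
(p or p) or (r implies r) = F or T = T
In Kleene's strong three-valued logic K3: p or p = F or F = F
r implies r = I implies I = I  [not I or I]
(p or p) or (r implies r) = F or I = I
They differ because Łukasiewicz three-valued logic Ł3 and Kleene's strong three-valued logic K3 treat I differently under implication.

T; I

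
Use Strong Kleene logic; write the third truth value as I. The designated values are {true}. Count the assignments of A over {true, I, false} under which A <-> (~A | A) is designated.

A=true: true ✓
A=I: I ·
A=false: false ·

1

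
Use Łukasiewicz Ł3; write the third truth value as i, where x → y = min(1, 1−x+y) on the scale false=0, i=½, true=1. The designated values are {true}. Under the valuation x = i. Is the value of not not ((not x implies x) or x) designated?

Yes

not x = not i = i
not x implies x = i implies i = true  [min(1, 1−½+½)]
(not x implies x) or x = true or i = true
not ((not x implies x) or x) = not true = false
not not ((not x implies x) or x) = not false = true
true ∈ {true}.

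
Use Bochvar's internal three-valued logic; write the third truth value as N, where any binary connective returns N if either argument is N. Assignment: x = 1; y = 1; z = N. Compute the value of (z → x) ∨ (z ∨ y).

z → x = N → 1 = N  [any arg is the third value ⇒ result is the third value]
z ∨ y = N ∨ 1 = N
(z → x) ∨ (z ∨ y) = N ∨ N = N

N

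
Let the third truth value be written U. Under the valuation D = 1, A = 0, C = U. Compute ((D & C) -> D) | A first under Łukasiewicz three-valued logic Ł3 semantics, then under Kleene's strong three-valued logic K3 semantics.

1; 1

In Łukasiewicz three-valued logic Ł3: D & C = 1 & U = U
(D & C) -> D = U -> 1 = 1  [min(1, 1−½+1)]
((D & C) -> D) | A = 1 | 0 = 1
In Kleene's strong three-valued logic K3: D & C = 1 & U = U
(D & C) -> D = U -> 1 = 1  [~U | 1]
((D & C) -> D) | A = 1 | 0 = 1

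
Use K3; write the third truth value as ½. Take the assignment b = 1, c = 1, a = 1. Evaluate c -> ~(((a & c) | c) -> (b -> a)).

a & c = 1 & 1 = 1
(a & c) | c = 1 | 1 = 1
b -> a = 1 -> 1 = 1
((a & c) | c) -> (b -> a) = 1 -> 1 = 1
~(((a & c) | c) -> (b -> a)) = ~1 = 0
c -> ~(((a & c) | c) -> (b -> a)) = 1 -> 0 = 0

0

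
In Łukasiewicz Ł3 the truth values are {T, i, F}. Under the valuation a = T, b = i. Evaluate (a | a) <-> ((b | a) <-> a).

a | a = T | T = T
b | a = i | T = T
(b | a) <-> a = T <-> T = T
(a | a) <-> ((b | a) <-> a) = T <-> T = T

T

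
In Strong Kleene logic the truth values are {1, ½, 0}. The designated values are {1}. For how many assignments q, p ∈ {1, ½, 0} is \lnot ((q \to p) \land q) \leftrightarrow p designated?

Designated under: (q=0, p=1).

1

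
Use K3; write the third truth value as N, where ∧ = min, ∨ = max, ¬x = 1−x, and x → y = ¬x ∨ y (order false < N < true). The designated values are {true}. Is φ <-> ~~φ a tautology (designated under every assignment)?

No

Countermodel: φ=N gives N, which is not designated.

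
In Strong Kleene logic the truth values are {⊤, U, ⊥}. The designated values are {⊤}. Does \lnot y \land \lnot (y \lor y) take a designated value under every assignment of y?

No

Countermodel: y=⊤ gives ⊥, which is not designated.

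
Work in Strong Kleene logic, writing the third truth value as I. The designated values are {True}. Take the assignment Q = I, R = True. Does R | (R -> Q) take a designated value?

R -> Q = True -> I = I
R | (R -> Q) = True | I = True
True ∈ {True}.

Yes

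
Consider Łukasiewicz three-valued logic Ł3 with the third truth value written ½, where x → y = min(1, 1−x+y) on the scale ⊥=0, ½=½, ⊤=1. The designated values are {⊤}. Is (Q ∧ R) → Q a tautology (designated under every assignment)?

Yes

Every assignment of Q, R over {⊤, ½, ⊥} gives a value in {⊤}.
In particular, with Q=½, R=½: (Q ∧ R) → Q = ⊤.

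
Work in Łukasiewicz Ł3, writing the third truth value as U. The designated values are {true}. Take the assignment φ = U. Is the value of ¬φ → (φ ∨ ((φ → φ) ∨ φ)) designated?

Yes

¬φ = ¬U = U
φ → φ = U → U = true  [min(1, 1−½+½)]
(φ → φ) ∨ φ = true ∨ U = true
φ ∨ ((φ → φ) ∨ φ) = U ∨ true = true
¬φ → (φ ∨ ((φ → φ) ∨ φ)) = U → true = true
true ∈ {true}.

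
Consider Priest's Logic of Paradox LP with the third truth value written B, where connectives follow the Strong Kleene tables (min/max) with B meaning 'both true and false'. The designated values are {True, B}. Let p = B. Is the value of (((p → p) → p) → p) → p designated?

Yes

p → p = B → B = B
(p → p) → p = B → B = B
((p → p) → p) → p = B → B = B
(((p → p) → p) → p) → p = B → B = B
B ∈ {True, B}.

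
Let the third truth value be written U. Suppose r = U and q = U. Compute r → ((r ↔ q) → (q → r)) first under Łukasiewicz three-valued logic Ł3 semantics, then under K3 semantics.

T; U

In Łukasiewicz three-valued logic Ł3: r ↔ q = U ↔ U = T  [1 − |½−½|]
q → r = U → U = T
(r ↔ q) → (q → r) = T → T = T
r → ((r ↔ q) → (q → r)) = U → T = T
In K3: r ↔ q = U ↔ U = U
q → r = U → U = U  [¬U ∨ U]
(r ↔ q) → (q → r) = U → U = U
r → ((r ↔ q) → (q → r)) = U → U = U
They differ because Łukasiewicz three-valued logic Ł3 and K3 treat U differently under implication.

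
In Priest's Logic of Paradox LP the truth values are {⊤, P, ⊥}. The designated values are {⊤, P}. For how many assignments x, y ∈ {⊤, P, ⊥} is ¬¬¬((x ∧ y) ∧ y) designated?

8

Of the 9 assignments, 8 give a value in {⊤, P}.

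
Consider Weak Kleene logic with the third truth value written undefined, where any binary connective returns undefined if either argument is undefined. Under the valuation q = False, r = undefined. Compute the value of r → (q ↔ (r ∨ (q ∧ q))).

undefined

q ∧ q = False ∧ False = False
r ∨ (q ∧ q) = undefined ∨ False = undefined
q ↔ (r ∨ (q ∧ q)) = False ↔ undefined = undefined
r → (q ↔ (r ∨ (q ∧ q))) = undefined → undefined = undefined  [any arg is the third value ⇒ result is the third value]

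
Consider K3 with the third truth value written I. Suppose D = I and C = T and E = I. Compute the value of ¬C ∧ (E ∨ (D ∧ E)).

¬C = ¬T = F
D ∧ E = I ∧ I = I
E ∨ (D ∧ E) = I ∨ I = I
¬C ∧ (E ∨ (D ∧ E)) = F ∧ I = F

F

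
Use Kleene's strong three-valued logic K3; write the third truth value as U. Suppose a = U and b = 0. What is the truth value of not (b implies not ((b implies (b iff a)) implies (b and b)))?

0

b iff a = 0 iff U = U
b implies (b iff a) = 0 implies U = 1  [not 0 or U]
b and b = 0 and 0 = 0
(b implies (b iff a)) implies (b and b) = 1 implies 0 = 0
not ((b implies (b iff a)) implies (b and b)) = not 0 = 1
b implies not ((b implies (b iff a)) implies (b and b)) = 0 implies 1 = 1
not (b implies not ((b implies (b iff a)) implies (b and b))) = not 1 = 0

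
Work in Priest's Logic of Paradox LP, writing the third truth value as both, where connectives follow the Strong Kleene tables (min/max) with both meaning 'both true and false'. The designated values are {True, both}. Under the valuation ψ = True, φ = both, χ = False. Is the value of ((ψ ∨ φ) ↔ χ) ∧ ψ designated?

ψ ∨ φ = True ∨ both = True
(ψ ∨ φ) ↔ χ = True ↔ False = False
((ψ ∨ φ) ↔ χ) ∧ ψ = False ∧ True = False
False ∉ {True, both}.

No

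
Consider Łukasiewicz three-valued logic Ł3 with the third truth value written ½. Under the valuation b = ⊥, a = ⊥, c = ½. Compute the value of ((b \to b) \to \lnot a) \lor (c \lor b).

⊤

b \to b = ⊥ \to ⊥ = ⊤
\lnot a = \lnot ⊥ = ⊤
(b \to b) \to \lnot a = ⊤ \to ⊤ = ⊤
c \lor b = ½ \lor ⊥ = ½
((b \to b) \to \lnot a) \lor (c \lor b) = ⊤ \lor ½ = ⊤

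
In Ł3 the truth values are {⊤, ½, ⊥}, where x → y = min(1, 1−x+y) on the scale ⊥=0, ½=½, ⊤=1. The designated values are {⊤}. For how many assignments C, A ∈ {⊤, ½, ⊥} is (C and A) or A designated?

Designated under: (C=⊤, A=⊤); (C=½, A=⊤); (C=⊥, A=⊤).

3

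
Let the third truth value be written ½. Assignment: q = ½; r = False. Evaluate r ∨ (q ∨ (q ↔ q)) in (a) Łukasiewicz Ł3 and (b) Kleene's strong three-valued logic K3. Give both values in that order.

True; ½

In Łukasiewicz Ł3: q ↔ q = ½ ↔ ½ = True
q ∨ (q ↔ q) = ½ ∨ True = True
r ∨ (q ∨ (q ↔ q)) = False ∨ True = True
In Kleene's strong three-valued logic K3: q ↔ q = ½ ↔ ½ = ½
q ∨ (q ↔ q) = ½ ∨ ½ = ½
r ∨ (q ∨ (q ↔ q)) = False ∨ ½ = ½
They differ because Łukasiewicz Ł3 and Kleene's strong three-valued logic K3 treat ½ differently under implication.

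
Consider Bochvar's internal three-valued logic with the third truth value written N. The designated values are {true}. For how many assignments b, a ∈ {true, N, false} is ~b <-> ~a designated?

2

Designated under: (b=true, a=true); (b=false, a=false).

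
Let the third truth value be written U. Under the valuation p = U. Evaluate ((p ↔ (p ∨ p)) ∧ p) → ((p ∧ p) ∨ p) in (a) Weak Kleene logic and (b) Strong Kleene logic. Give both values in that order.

U; U

In Weak Kleene logic: p ∨ p = U ∨ U = U
p ↔ (p ∨ p) = U ↔ U = U
(p ↔ (p ∨ p)) ∧ p = U ∧ U = U
p ∧ p = U ∧ U = U
(p ∧ p) ∨ p = U ∨ U = U
((p ↔ (p ∨ p)) ∧ p) → ((p ∧ p) ∨ p) = U → U = U
In Strong Kleene logic: p ∨ p = U ∨ U = U
p ↔ (p ∨ p) = U ↔ U = U
(p ↔ (p ∨ p)) ∧ p = U ∧ U = U
p ∧ p = U ∧ U = U
(p ∧ p) ∨ p = U ∨ U = U
((p ↔ (p ∨ p)) ∧ p) → ((p ∧ p) ∨ p) = U → U = U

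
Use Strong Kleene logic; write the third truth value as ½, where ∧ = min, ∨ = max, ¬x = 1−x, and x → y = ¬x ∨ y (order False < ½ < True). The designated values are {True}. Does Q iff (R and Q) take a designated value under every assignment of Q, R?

No

Countermodel: Q=True, R=½ gives ½, which is not designated.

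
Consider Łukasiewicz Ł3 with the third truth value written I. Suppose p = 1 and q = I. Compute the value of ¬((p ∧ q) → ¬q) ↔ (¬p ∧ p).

1

p ∧ q = 1 ∧ I = I
¬q = ¬I = I
(p ∧ q) → ¬q = I → I = 1  [min(1, 1−½+½)]
¬((p ∧ q) → ¬q) = ¬1 = 0
¬p = ¬1 = 0
¬p ∧ p = 0 ∧ 1 = 0
¬((p ∧ q) → ¬q) ↔ (¬p ∧ p) = 0 ↔ 0 = 1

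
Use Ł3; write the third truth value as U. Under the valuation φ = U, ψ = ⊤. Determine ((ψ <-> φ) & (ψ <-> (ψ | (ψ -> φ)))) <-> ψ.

U

ψ <-> φ = ⊤ <-> U = U  [1 − |1−½|]
ψ -> φ = ⊤ -> U = U
ψ | (ψ -> φ) = ⊤ | U = ⊤
ψ <-> (ψ | (ψ -> φ)) = ⊤ <-> ⊤ = ⊤
(ψ <-> φ) & (ψ <-> (ψ | (ψ -> φ))) = U & ⊤ = U
((ψ <-> φ) & (ψ <-> (ψ | (ψ -> φ)))) <-> ψ = U <-> ⊤ = U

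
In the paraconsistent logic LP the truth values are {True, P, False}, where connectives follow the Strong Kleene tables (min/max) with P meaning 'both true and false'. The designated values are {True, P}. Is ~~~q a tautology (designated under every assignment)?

Countermodel: q=True gives False, which is not designated.

No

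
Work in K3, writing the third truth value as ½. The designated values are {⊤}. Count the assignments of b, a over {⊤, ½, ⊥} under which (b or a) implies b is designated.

Designated under: (b=⊤, a=⊤); (b=⊤, a=½); (b=⊤, a=⊥); (b=⊥, a=⊥).

4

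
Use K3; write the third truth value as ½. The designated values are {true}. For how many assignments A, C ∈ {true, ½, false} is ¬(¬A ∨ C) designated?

1

Designated under: (A=true, C=false).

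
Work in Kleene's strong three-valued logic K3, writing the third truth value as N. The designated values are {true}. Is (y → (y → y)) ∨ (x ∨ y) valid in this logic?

No

Countermodel: y=N, x=N gives N, which is not designated.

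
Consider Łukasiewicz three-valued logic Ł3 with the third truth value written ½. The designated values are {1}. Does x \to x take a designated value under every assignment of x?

Every assignment of x over {1, ½, 0} gives a value in {1}.
In particular, with x=½: x \to x = 1.

Yes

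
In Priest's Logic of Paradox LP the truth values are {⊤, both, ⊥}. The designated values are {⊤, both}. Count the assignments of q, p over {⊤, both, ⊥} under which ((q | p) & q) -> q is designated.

Of the 9 assignments, 9 give a value in {⊤, both}.

9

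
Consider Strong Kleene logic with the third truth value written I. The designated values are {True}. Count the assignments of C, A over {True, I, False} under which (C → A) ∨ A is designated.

Of the 9 assignments, 5 give a value in {True}.

5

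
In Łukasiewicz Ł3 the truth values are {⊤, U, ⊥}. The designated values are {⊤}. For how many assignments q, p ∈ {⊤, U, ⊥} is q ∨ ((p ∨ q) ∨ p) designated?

5

Of the 9 assignments, 5 give a value in {⊤}.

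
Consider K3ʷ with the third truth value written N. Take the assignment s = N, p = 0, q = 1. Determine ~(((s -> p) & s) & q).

s -> p = N -> 0 = N  [any arg is the third value ⇒ result is the third value]
(s -> p) & s = N & N = N
((s -> p) & s) & q = N & 1 = N
~(((s -> p) & s) & q) = ~N = N

N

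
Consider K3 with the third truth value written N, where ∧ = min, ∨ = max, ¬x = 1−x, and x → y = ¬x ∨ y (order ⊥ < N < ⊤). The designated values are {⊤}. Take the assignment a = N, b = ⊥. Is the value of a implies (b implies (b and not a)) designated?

not a = not N = N
b and not a = ⊥ and N = ⊥
b implies (b and not a) = ⊥ implies ⊥ = ⊤
a implies (b implies (b and not a)) = N implies ⊤ = ⊤  [not N or ⊤]
⊤ ∈ {⊤}.

Yes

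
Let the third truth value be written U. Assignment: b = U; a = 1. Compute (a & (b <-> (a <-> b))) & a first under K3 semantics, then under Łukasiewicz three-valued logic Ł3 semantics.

In K3: a <-> b = 1 <-> U = U
b <-> (a <-> b) = U <-> U = U
a & (b <-> (a <-> b)) = 1 & U = U
(a & (b <-> (a <-> b))) & a = U & 1 = U
In Łukasiewicz three-valued logic Ł3: a <-> b = 1 <-> U = U  [1 − |1−½|]
b <-> (a <-> b) = U <-> U = 1
a & (b <-> (a <-> b)) = 1 & 1 = 1
(a & (b <-> (a <-> b))) & a = 1 & 1 = 1
They differ because K3 and Łukasiewicz three-valued logic Ł3 treat U differently under implication.

U; 1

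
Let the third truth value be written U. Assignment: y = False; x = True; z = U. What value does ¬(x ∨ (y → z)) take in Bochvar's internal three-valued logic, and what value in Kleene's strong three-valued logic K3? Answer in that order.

U; False

In Bochvar's internal three-valued logic: y → z = False → U = U
x ∨ (y → z) = True ∨ U = U
¬(x ∨ (y → z)) = ¬U = U
In Kleene's strong three-valued logic K3: y → z = False → U = True  [¬False ∨ U]
x ∨ (y → z) = True ∨ True = True
¬(x ∨ (y → z)) = ¬True = False
They differ because Bochvar's internal three-valued logic and Kleene's strong three-valued logic K3 treat U differently under the binary connectives.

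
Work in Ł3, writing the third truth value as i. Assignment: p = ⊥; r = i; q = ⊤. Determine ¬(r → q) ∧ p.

r → q = i → ⊤ = ⊤
¬(r → q) = ¬⊤ = ⊥
¬(r → q) ∧ p = ⊥ ∧ ⊥ = ⊥

⊥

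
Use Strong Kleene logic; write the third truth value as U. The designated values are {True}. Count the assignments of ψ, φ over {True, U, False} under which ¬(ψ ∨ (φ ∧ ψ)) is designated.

Designated under: (ψ=False, φ=True); (ψ=False, φ=U); (ψ=False, φ=False).

3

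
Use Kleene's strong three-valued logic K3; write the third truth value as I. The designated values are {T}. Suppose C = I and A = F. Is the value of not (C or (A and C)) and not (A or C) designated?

A and C = F and I = F
C or (A and C) = I or F = I
not (C or (A and C)) = not I = I
A or C = F or I = I
not (A or C) = not I = I
not (C or (A and C)) and not (A or C) = I and I = I
I ∉ {T}.

No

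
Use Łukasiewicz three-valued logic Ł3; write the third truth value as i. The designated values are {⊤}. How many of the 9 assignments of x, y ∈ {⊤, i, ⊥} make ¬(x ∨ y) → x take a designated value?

Of the 9 assignments, 7 give a value in {⊤}.

7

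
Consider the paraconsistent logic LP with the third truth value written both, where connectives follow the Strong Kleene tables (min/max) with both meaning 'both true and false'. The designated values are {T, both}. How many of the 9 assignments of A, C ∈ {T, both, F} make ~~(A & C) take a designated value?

Designated under: (A=T, C=T); (A=T, C=both); (A=both, C=T); (A=both, C=both).

4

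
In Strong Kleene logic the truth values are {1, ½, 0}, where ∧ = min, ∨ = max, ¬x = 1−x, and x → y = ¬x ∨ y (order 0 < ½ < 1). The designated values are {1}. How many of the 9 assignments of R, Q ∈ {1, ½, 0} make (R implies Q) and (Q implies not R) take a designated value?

3

Designated under: (R=0, Q=1); (R=0, Q=½); (R=0, Q=0).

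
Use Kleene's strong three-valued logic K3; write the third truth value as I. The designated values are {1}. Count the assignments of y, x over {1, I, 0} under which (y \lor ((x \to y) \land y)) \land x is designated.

1

Designated under: (y=1, x=1).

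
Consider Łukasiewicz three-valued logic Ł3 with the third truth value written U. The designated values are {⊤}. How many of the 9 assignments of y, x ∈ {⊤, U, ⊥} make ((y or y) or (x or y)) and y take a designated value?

Designated under: (y=⊤, x=⊤); (y=⊤, x=U); (y=⊤, x=⊥).

3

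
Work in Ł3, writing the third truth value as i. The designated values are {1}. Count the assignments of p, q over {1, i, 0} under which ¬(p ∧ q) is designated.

Of the 9 assignments, 5 give a value in {1}.

5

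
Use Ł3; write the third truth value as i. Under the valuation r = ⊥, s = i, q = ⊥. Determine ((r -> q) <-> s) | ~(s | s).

i

r -> q = ⊥ -> ⊥ = ⊤
(r -> q) <-> s = ⊤ <-> i = i  [1 − |1−½|]
s | s = i | i = i
~(s | s) = ~i = i
((r -> q) <-> s) | ~(s | s) = i | i = i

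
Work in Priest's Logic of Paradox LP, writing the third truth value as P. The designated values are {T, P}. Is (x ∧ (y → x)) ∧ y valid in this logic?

No

Countermodel: x=T, y=F gives F, which is not designated.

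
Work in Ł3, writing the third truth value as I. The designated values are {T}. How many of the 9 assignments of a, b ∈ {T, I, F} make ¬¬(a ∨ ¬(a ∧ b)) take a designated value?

Of the 9 assignments, 7 give a value in {T}.

7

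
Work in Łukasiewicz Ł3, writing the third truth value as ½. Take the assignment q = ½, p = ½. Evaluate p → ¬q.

¬q = ¬½ = ½
p → ¬q = ½ → ½ = True

True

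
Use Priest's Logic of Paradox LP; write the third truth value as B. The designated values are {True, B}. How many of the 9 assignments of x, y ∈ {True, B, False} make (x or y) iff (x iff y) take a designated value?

Of the 9 assignments, 6 give a value in {True, B}.

6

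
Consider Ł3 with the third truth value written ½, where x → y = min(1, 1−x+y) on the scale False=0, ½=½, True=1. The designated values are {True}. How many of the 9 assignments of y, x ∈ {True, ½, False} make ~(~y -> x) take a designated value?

1

Designated under: (y=False, x=False).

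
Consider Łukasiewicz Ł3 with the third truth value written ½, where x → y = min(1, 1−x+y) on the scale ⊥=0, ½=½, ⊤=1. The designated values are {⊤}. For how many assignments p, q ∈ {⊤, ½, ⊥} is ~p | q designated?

Of the 9 assignments, 5 give a value in {⊤}.

5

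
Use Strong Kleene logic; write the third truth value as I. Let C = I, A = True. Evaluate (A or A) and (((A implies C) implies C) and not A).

A or A = True or True = True
A implies C = True implies I = I  [not True or I]
(A implies C) implies C = I implies I = I
not A = not True = False
((A implies C) implies C) and not A = I and False = False
(A or A) and (((A implies C) implies C) and not A) = True and False = False

False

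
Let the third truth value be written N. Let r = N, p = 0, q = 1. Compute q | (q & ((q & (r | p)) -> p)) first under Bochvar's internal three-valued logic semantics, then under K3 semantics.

In Bochvar's internal three-valued logic: r | p = N | 0 = N
q & (r | p) = 1 & N = N
(q & (r | p)) -> p = N -> 0 = N  [any arg is the third value ⇒ result is the third value]
q & ((q & (r | p)) -> p) = 1 & N = N
q | (q & ((q & (r | p)) -> p)) = 1 | N = N
In K3: r | p = N | 0 = N
q & (r | p) = 1 & N = N
(q & (r | p)) -> p = N -> 0 = N  [~N | 0]
q & ((q & (r | p)) -> p) = 1 & N = N
q | (q & ((q & (r | p)) -> p)) = 1 | N = 1
They differ because Bochvar's internal three-valued logic and K3 treat N differently under the binary connectives.

N; 1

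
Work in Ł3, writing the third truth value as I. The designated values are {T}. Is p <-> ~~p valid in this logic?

Every assignment of p over {T, I, F} gives a value in {T}.
In particular, with p=I: p <-> ~~p = T.

Yes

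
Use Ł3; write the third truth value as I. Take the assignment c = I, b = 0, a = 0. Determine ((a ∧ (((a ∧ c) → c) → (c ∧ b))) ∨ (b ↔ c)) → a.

I

a ∧ c = 0 ∧ I = 0
(a ∧ c) → c = 0 → I = 1  [min(1, 1−0+½)]
c ∧ b = I ∧ 0 = 0
((a ∧ c) → c) → (c ∧ b) = 1 → 0 = 0
a ∧ (((a ∧ c) → c) → (c ∧ b)) = 0 ∧ 0 = 0
b ↔ c = 0 ↔ I = I
(a ∧ (((a ∧ c) → c) → (c ∧ b))) ∨ (b ↔ c) = 0 ∨ I = I
((a ∧ (((a ∧ c) → c) → (c ∧ b))) ∨ (b ↔ c)) → a = I → 0 = I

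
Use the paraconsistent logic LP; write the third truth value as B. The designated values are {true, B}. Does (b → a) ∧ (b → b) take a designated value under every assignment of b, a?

No

Countermodel: b=true, a=false gives false, which is not designated.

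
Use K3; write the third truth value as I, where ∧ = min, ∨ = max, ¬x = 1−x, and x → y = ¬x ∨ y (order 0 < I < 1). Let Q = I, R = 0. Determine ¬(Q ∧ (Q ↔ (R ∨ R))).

R ∨ R = 0 ∨ 0 = 0
Q ↔ (R ∨ R) = I ↔ 0 = I
Q ∧ (Q ↔ (R ∨ R)) = I ∧ I = I
¬(Q ∧ (Q ↔ (R ∨ R))) = ¬I = I

I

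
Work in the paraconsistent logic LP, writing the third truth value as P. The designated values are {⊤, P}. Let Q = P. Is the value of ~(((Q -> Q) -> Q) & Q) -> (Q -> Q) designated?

Yes

Q -> Q = P -> P = P
(Q -> Q) -> Q = P -> P = P
((Q -> Q) -> Q) & Q = P & P = P
~(((Q -> Q) -> Q) & Q) = ~P = P
Q -> Q = P -> P = P
~(((Q -> Q) -> Q) & Q) -> (Q -> Q) = P -> P = P
P ∈ {⊤, P}.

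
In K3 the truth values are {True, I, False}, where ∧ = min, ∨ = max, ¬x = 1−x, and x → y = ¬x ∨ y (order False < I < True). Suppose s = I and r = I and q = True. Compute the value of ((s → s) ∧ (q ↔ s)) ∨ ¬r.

s → s = I → I = I
q ↔ s = True ↔ I = I
(s → s) ∧ (q ↔ s) = I ∧ I = I
¬r = ¬I = I
((s → s) ∧ (q ↔ s)) ∨ ¬r = I ∨ I = I

I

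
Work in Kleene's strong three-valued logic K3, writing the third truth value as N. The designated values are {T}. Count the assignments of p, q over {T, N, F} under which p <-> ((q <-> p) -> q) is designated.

3

Designated under: (p=T, q=T); (p=T, q=F); (p=F, q=F).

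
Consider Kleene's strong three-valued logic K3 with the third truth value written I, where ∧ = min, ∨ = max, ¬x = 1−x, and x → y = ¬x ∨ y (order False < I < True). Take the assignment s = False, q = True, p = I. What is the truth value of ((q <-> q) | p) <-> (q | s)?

q <-> q = True <-> True = True
(q <-> q) | p = True | I = True
q | s = True | False = True
((q <-> q) | p) <-> (q | s) = True <-> True = True

True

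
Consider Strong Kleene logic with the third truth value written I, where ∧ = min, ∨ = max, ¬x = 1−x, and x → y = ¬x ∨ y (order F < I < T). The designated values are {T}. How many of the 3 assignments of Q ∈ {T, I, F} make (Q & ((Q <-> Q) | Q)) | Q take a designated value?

Q=T: T ✓
Q=I: I ·
Q=F: F ·

1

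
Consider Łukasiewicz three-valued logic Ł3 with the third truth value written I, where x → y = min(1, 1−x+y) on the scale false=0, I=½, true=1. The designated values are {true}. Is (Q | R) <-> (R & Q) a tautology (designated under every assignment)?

No

Countermodel: Q=true, R=I gives I, which is not designated.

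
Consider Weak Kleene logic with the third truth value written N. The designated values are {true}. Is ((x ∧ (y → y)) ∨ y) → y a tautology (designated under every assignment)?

Countermodel: x=true, y=N gives N, which is not designated.

No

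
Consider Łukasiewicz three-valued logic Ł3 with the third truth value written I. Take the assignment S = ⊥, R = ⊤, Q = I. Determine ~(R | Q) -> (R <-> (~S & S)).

R | Q = ⊤ | I = ⊤
~(R | Q) = ~⊤ = ⊥
~S = ~⊥ = ⊤
~S & S = ⊤ & ⊥ = ⊥
R <-> (~S & S) = ⊤ <-> ⊥ = ⊥
~(R | Q) -> (R <-> (~S & S)) = ⊥ -> ⊥ = ⊤

⊤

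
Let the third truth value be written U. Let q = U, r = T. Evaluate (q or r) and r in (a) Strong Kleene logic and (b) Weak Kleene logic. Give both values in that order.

T; U

In Strong Kleene logic: q or r = U or T = T
(q or r) and r = T and T = T
In Weak Kleene logic: q or r = U or T = U
(q or r) and r = U and T = U
They differ because Strong Kleene logic and Weak Kleene logic treat U differently under the binary connectives.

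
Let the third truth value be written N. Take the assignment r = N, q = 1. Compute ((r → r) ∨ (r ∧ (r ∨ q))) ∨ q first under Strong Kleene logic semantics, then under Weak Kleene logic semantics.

1; N

In Strong Kleene logic: r → r = N → N = N  [¬N ∨ N]
r ∨ q = N ∨ 1 = 1
r ∧ (r ∨ q) = N ∧ 1 = N
(r → r) ∨ (r ∧ (r ∨ q)) = N ∨ N = N
((r → r) ∨ (r ∧ (r ∨ q))) ∨ q = N ∨ 1 = 1
In Weak Kleene logic: r → r = N → N = N  [any arg is the third value ⇒ result is the third value]
r ∨ q = N ∨ 1 = N
r ∧ (r ∨ q) = N ∧ N = N
(r → r) ∨ (r ∧ (r ∨ q)) = N ∨ N = N
((r → r) ∨ (r ∧ (r ∨ q))) ∨ q = N ∨ 1 = N
They differ because Strong Kleene logic and Weak Kleene logic treat N differently under the binary connectives.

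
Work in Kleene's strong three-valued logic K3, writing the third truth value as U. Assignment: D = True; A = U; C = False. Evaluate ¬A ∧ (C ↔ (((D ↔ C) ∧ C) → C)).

False

¬A = ¬U = U
D ↔ C = True ↔ False = False
(D ↔ C) ∧ C = False ∧ False = False
((D ↔ C) ∧ C) → C = False → False = True
C ↔ (((D ↔ C) ∧ C) → C) = False ↔ True = False
¬A ∧ (C ↔ (((D ↔ C) ∧ C) → C)) = U ∧ False = False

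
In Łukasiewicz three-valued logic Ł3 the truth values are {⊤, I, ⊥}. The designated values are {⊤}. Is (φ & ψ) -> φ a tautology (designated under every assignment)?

Every assignment of φ, ψ over {⊤, I, ⊥} gives a value in {⊤}.
In particular, with φ=I, ψ=I: (φ & ψ) -> φ = ⊤.

Yes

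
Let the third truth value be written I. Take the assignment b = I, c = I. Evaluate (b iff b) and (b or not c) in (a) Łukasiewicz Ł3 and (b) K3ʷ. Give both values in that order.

In Łukasiewicz Ł3: b iff b = I iff I = ⊤  [1 − |½−½|]
not c = not I = I
b or not c = I or I = I
(b iff b) and (b or not c) = ⊤ and I = I
In K3ʷ: b iff b = I iff I = I
not c = not I = I
b or not c = I or I = I
(b iff b) and (b or not c) = I and I = I

I; I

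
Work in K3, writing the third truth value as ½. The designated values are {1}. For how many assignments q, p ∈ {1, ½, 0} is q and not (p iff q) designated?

1

Designated under: (q=1, p=0).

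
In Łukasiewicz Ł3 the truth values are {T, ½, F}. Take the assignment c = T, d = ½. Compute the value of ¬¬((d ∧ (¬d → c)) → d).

¬d = ¬½ = ½
¬d → c = ½ → T = T  [min(1, 1−½+1)]
d ∧ (¬d → c) = ½ ∧ T = ½
(d ∧ (¬d → c)) → d = ½ → ½ = T
¬((d ∧ (¬d → c)) → d) = ¬T = F
¬¬((d ∧ (¬d → c)) → d) = ¬F = T

T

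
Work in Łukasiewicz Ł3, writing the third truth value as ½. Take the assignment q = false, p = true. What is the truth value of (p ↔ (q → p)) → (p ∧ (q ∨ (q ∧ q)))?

q → p = false → true = true
p ↔ (q → p) = true ↔ true = true
q ∧ q = false ∧ false = false
q ∨ (q ∧ q) = false ∨ false = false
p ∧ (q ∨ (q ∧ q)) = true ∧ false = false
(p ↔ (q → p)) → (p ∧ (q ∨ (q ∧ q))) = true → false = false

false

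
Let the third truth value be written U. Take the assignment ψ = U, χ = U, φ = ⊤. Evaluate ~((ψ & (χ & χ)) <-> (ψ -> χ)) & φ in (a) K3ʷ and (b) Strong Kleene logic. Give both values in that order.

U; U

In K3ʷ: χ & χ = U & U = U
ψ & (χ & χ) = U & U = U
ψ -> χ = U -> U = U  [any arg is the third value ⇒ result is the third value]
(ψ & (χ & χ)) <-> (ψ -> χ) = U <-> U = U
~((ψ & (χ & χ)) <-> (ψ -> χ)) = ~U = U
~((ψ & (χ & χ)) <-> (ψ -> χ)) & φ = U & ⊤ = U
In Strong Kleene logic: χ & χ = U & U = U
ψ & (χ & χ) = U & U = U
ψ -> χ = U -> U = U  [~U | U]
(ψ & (χ & χ)) <-> (ψ -> χ) = U <-> U = U
~((ψ & (χ & χ)) <-> (ψ -> χ)) = ~U = U
~((ψ & (χ & χ)) <-> (ψ -> χ)) & φ = U & ⊤ = U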